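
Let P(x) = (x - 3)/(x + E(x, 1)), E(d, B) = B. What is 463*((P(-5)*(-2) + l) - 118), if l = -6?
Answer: -59264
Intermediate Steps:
P(x) = (-3 + x)/(1 + x) (P(x) = (x - 3)/(x + 1) = (-3 + x)/(1 + x))
463*((P(-5)*(-2) + l) - 118) = 463*((((-3 - 5)/(1 - 5))*(-2) - 6) - 118) = 463*(((-8/(-4))*(-2) - 6) - 118) = 463*((-¼*(-8)*(-2) - 6) - 118) = 463*((2*(-2) - 6) - 118) = 463*((-4 - 6) - 118) = 463*(-10 - 118) = 463*(-128) = -59264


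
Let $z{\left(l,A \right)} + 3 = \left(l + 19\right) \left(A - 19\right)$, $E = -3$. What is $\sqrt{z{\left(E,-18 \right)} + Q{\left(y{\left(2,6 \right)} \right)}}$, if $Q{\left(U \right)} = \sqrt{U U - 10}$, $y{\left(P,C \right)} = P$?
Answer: $\sqrt{-595 + i \sqrt{6}} \approx 0.05021 + 24.393 i$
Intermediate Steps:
$Q{\left(U \right)} = \sqrt{-10 + U^{2}}$ ($Q{\left(U \right)} = \sqrt{U^{2} - 10} = \sqrt{-10 + U^{2}}$)
$z{\left(l,A \right)} = -3 + \left(-19 + A\right) \left(19 + l\right)$ ($z{\left(l,A \right)} = -3 + \left(l + 19\right) \left(A - 19\right) = -3 + \left(19 + l\right) \left(-19 + A\right) = -3 + \left(-19 + A\right) \left(19 + l\right)$)
$\sqrt{z{\left(E,-18 \right)} + Q{\left(y{\left(2,6 \right)} \right)}} = \sqrt{\left(-364 - -57 + 19 \left(-18\right) - -54\right) + \sqrt{-10 + 2^{2}}} = \sqrt{\left(-364 + 57 - 342 + 54\right) + \sqrt{-10 + 4}} = \sqrt{-595 + \sqrt{-6}} = \sqrt{-595 + i \sqrt{6}}$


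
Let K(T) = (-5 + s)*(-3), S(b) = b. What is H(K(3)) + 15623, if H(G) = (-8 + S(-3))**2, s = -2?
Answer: 15744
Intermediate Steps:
K(T) = 21 (K(T) = (-5 - 2)*(-3) = -7*(-3) = 21)
H(G) = 121 (H(G) = (-8 - 3)**2 = (-11)**2 = 121)
H(K(3)) + 15623 = 121 + 15623 = 15744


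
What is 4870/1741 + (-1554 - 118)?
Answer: -2906082/1741 ≈ -1669.2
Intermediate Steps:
4870/1741 + (-1554 - 118) = 4870*(1/1741) - 1672 = 4870/1741 - 1672 = -2906082/1741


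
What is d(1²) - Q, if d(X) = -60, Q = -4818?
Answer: 4758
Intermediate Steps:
d(1²) - Q = -60 - 1*(-4818) = -60 + 4818 = 4758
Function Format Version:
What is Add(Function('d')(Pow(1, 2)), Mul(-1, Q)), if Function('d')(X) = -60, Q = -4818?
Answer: 4758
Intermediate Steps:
Add(Function('d')(Pow(1, 2)), Mul(-1, Q)) = Add(-60, Mul(-1, -4818)) = Add(-60, 4818) = 4758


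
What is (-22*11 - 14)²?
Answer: 65536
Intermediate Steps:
(-22*11 - 14)² = (-242 - 14)² = (-256)² = 65536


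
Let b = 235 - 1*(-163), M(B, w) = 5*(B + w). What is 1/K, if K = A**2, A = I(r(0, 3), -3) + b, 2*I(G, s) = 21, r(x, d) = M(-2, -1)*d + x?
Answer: 4/667489 ≈ 5.9926e-6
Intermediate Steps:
M(B, w) = 5*B + 5*w
r(x, d) = x - 15*d (r(x, d) = (5*(-2) + 5*(-1))*d + x = (-10 - 5)*d + x = -15*d + x = x - 15*d)
b = 398 (b = 235 + 163 = 398)
I(G, s) = 21/2 (I(G, s) = (1/2)*21 = 21/2)
A = 817/2 (A = 21/2 + 398 = 817/2 ≈ 408.50)
K = 667489/4 (K = (817/2)**2 = 667489/4 ≈ 1.6687e+5)
1/K = 1/(667489/4) = 4/667489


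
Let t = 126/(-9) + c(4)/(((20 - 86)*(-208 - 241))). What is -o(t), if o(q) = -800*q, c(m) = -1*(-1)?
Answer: -165950000/14817 ≈ -11200.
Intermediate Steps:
c(m) = 1
t = -414875/29634 (t = 126/(-9) + 1/((20 - 86)*(-208 - 241)) = 126*(-⅑) + 1/(-66*(-449)) = -14 + 1/29634 = -414875/29634 ≈ -14.000)
-o(t) = -(-800)*(-414875)/29634 = -1*165950000/14817 = -165950000/14817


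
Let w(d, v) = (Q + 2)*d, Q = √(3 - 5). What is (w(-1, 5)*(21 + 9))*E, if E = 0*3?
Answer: 0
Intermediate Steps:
Q = I*√2 (Q = √(-2) = I*√2 ≈ 1.4142*I)
w(d, v) = d*(2 + I*√2) (w(d, v) = (I*√2 + 2)*d = (2 + I*√2)*d = d*(2 + I*√2))
E = 0
(w(-1, 5)*(21 + 9))*E = ((-(2 + I*√2))*(21 + 9))*0 = ((-2 - I*√2)*30)*0 = (-60 - 30*I*√2)*0 = 0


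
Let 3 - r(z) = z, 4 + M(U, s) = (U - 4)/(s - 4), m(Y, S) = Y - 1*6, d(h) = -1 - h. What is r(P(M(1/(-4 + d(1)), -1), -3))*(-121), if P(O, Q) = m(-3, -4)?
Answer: -1452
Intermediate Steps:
m(Y, S) = -6 + Y (m(Y, S) = Y - 6 = -6 + Y)
M(U, s) = -4 + (-4 + U)/(-4 + s) (M(U, s) = -4 + (U - 4)/(s - 4) = -4 + (-4 + U)/(-4 + s))
P(O, Q) = -9 (P(O, Q) = -6 - 3 = -9)
r(z) = 3 - z
r(P(M(1/(-4 + d(1)), -1), -3))*(-121) = (3 - 1*(-9))*(-121) = (3 + 9)*(-121) = 12*(-121) = -1452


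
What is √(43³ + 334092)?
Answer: √413599 ≈ 643.12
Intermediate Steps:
√(43³ + 334092) = √(79507 + 334092) = √413599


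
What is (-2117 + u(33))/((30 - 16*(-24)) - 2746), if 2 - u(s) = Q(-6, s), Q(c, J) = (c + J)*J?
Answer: 1503/1166 ≈ 1.2890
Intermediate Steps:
Q(c, J) = J*(J + c) (Q(c, J) = (J + c)*J = J*(J + c))
u(s) = 2 - s*(-6 + s) (u(s) = 2 - s*(s - 6) = 2 - s*(-6 + s))
(-2117 + u(33))/((30 - 16*(-24)) - 2746) = (-2117 + (2 - 1*33*(-6 + 33)))/((30 - 16*(-24)) - 2746) = (-2117 + (2 - 1*33*27))/((30 + 384) - 2746) = (-2117 + (2 - 891))/(414 - 2746) = (-2117 - 889)/(-2332) = -3006*(-1/2332) = 1503/1166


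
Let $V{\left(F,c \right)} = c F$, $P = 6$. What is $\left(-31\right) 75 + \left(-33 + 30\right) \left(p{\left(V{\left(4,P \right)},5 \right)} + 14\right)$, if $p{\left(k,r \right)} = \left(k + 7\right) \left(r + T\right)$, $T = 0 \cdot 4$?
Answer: $-2832$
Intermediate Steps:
$T = 0$
$V{\left(F,c \right)} = F c$
$p{\left(k,r \right)} = r \left(7 + k\right)$ ($p{\left(k,r \right)} = \left(k + 7\right) \left(r + 0\right) = \left(7 + k\right) r = r \left(7 + k\right)$)
$\left(-31\right) 75 + \left(-33 + 30\right) \left(p{\left(V{\left(4,P \right)},5 \right)} + 14\right) = \left(-31\right) 75 + \left(-33 + 30\right) \left(5 \left(7 + 4 \cdot 6\right) + 14\right) = -2325 - 3 \left(5 \left(7 + 24\right) + 14\right) = -2325 - 3 \left(5 \cdot 31 + 14\right) = -2325 - 3 \left(155 + 14\right) = -2325 - 507 = -2832$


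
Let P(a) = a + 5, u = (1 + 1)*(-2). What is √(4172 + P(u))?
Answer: √4173 ≈ 64.599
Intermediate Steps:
u = -4 (u = 2*(-2) = -4)
P(a) = 5 + a
√(4172 + P(u)) = √(4172 + (5 - 4)) = √(4172 + 1) = √4173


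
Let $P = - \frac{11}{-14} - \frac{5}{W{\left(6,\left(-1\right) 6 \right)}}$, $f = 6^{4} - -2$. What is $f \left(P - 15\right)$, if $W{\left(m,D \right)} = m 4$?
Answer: $- \frac{1572527}{84} \approx -18721.0$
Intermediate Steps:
$f = 1298$ ($f = 1296 + 2 = 1298$)
$W{\left(m,D \right)} = 4 m$
$P = \frac{97}{168}$ ($P = - \frac{11}{-14} - \frac{5}{4 \cdot 6} = \left(-11\right) \left(- \frac{1}{14}\right) - \frac{5}{24} = \frac{11}{14} - \frac{5}{24} = \frac{97}{168} \approx 0.57738$)
$f \left(P - 15\right) = 1298 \left(\frac{97}{168} - 15\right) = 1298 \left(- \frac{2423}{168}\right) = - \frac{1572527}{84}$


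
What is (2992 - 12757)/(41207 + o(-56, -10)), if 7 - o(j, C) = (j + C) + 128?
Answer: -9765/41152 ≈ -0.23729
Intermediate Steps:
o(j, C) = -121 - C - j (o(j, C) = 7 - ((j + C) + 128) = 7 - ((C + j) + 128) = 7 - (128 + C + j) = 7 + (-128 - C - j) = -121 - C - j)
(2992 - 12757)/(41207 + o(-56, -10)) = (2992 - 12757)/(41207 + (-121 - 1*(-10) - 1*(-56))) = -9765/(41207 + (-121 + 10 + 56)) = -9765/(41207 - 55) = -9765/41152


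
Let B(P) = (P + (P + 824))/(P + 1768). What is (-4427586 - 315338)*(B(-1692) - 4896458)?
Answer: 441250070572008/19 ≈ 2.3224e+13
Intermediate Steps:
B(P) = (824 + 2*P)/(1768 + P) (B(P) = (P + (824 + P))/(1768 + P) = (824 + 2*P)/(1768 + P))
(-4427586 - 315338)*(B(-1692) - 4896458) = (-4427586 - 315338)*(2*(412 - 1692)/(1768 - 1692) - 4896458) = -4742924*(2*(-1280)/76 - 4896458) = -4742924*(2*(1/76)*(-1280) - 4896458) = -4742924*(-640/19 - 4896458) = -4742924*(-93033342/19) = 441250070572008/19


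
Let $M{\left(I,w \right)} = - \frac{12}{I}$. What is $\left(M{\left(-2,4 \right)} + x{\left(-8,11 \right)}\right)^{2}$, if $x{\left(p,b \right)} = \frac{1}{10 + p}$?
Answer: $\frac{169}{4} \approx 42.25$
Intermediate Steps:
$\left(M{\left(-2,4 \right)} + x{\left(-8,11 \right)}\right)^{2} = \left(- \frac{12}{-2} + \frac{1}{10 - 8}\right)^{2} = \left(\left(-12\right) \left(- \frac{1}{2}\right) + \frac{1}{2}\right)^{2} = \left(6 + \frac{1}{2}\right)^{2} = \left(\frac{13}{2}\right)^{2} = \frac{169}{4}$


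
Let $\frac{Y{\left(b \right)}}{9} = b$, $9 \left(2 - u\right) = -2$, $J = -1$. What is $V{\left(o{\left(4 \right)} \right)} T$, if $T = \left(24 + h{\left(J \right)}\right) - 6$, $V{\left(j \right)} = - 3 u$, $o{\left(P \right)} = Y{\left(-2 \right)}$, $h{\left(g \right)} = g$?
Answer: $- \frac{340}{3} \approx -113.33$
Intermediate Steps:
$u = \frac{20}{9}$ ($u = 2 - - \frac{2}{9} = 2 + \frac{2}{9} = \frac{20}{9} \approx 2.2222$)
$Y{\left(b \right)} = 9 b$
$o{\left(P \right)} = -18$ ($o{\left(P \right)} = 9 \left(-2\right) = -18$)
$V{\left(j \right)} = - \frac{20}{3}$ ($V{\left(j \right)} = \left(-3\right) \frac{20}{9} = - \frac{20}{3}$)
$T = 17$ ($T = \left(24 - 1\right) - 6 = 23 - 6 = 17$)
$V{\left(o{\left(4 \right)} \right)} T = \left(- \frac{20}{3}\right) 17 = - \frac{340}{3}$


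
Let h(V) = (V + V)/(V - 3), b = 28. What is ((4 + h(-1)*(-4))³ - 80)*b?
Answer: -2016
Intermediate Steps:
h(V) = 2*V/(-3 + V) (h(V) = (2*V)/(-3 + V) = 2*V/(-3 + V))
((4 + h(-1)*(-4))³ - 80)*b = ((4 + (2*(-1)/(-3 - 1))*(-4))³ - 80)*28 = ((4 + (2*(-1)/(-4))*(-4))³ - 80)*28 = ((4 + (2*(-1)*(-¼))*(-4))³ - 80)*28 = ((4 + (½)*(-4))³ - 80)*28 = ((4 - 2)³ - 80)*28 = (2³ - 80)*28 = (8 - 80)*28 = -72*28 = -2016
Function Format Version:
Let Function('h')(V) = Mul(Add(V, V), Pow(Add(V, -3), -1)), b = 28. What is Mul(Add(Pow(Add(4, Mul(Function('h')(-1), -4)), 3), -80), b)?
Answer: -2016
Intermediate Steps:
Function('h')(V) = Mul(2, V, Pow(Add(-3, V), -1)) (Function('h')(V) = Mul(Mul(2, V), Pow(Add(-3, V), -1)) = Mul(2, V, Pow(Add(-3, V), -1)))
Mul(Add(Pow(Add(4, Mul(Function('h')(-1), -4)), 3), -80), b) = Mul(Add(Pow(Add(4, Mul(Mul(2, -1, Pow(Add(-3, -1), -1)), -4)), 3), -80), 28) = Mul(Add(Pow(Add(4, Mul(Mul(2, -1, Pow(-4, -1)), -4)), 3), -80), 28) = Mul(Add(Pow(Add(4, Mul(Mul(2, -1, Rational(-1, 4)), -4)), 3), -80), 28) = Mul(Add(Pow(Add(4, Mul(Rational(1, 2), -4)), 3), -80), 28) = Mul(Add(Pow(Add(4, -2), 3), -80), 28) = Mul(Add(Pow(2, 3), -80), 28) = Mul(Add(8, -80), 28) = Mul(-72, 28) = -2016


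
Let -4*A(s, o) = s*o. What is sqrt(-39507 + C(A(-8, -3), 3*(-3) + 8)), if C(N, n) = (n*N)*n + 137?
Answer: 4*I*sqrt(2461) ≈ 198.43*I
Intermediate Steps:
A(s, o) = -o*s/4 (A(s, o) = -s*o/4 = -o*s/4)
C(N, n) = 137 + N*n**2 (C(N, n) = (N*n)*n + 137 = N*n**2 + 137 = 137 + N*n**2)
sqrt(-39507 + C(A(-8, -3), 3*(-3) + 8)) = sqrt(-39507 + (137 + (-1/4*(-3)*(-8))*(3*(-3) + 8)**2)) = sqrt(-39507 + (137 - 6*(-9 + 8)**2)) = sqrt(-39507 + (137 - 6*(-1)**2)) = sqrt(-39507 + (137 - 6*1)) = sqrt(-39507 + (137 - 6)) = sqrt(-39507 + 131) = sqrt(-39376) = 4*I*sqrt(2461)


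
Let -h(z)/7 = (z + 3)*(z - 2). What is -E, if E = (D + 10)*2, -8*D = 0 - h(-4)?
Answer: -19/2 ≈ -9.5000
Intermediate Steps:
h(z) = -7*(-2 + z)*(3 + z) (h(z) = -7*(z + 3)*(z - 2) = -7*(3 + z)*(-2 + z) = -7*(-2 + z)*(3 + z))
D = -21/4 (D = -(0 - (42 - 7*(-4) - 7*(-4)²))/8 = -(0 - (42 + 28 - 7*16))/8 = -(0 - (42 + 28 - 112))/8 = -(0 - 1*(-42))/8 = -(0 + 42)/8 = -⅛*42 = -21/4 ≈ -5.2500)
E = 19/2 (E = (-21/4 + 10)*2 = (19/4)*2 = 19/2 ≈ 9.5000)
-E = -1*19/2 = -19/2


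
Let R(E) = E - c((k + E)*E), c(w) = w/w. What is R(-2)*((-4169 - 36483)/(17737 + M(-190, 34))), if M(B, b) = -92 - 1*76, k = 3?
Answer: 121956/17569 ≈ 6.9415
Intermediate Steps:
M(B, b) = -168 (M(B, b) = -92 - 76 = -168)
c(w) = 1
R(E) = -1 + E (R(E) = E - 1*1 = E - 1 = -1 + E)
R(-2)*((-4169 - 36483)/(17737 + M(-190, 34))) = (-1 - 2)*((-4169 - 36483)/(17737 - 168)) = -(-121956)/17569 = -3*(-40652/17569) = 121956/17569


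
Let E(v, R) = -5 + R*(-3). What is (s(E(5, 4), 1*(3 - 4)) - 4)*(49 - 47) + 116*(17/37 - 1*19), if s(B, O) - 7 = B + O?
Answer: -80686/37 ≈ -2180.7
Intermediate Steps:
E(v, R) = -5 - 3*R
s(B, O) = 7 + B + O (s(B, O) = 7 + (B + O) = 7 + B + O)
(s(E(5, 4), 1*(3 - 4)) - 4)*(49 - 47) + 116*(17/37 - 1*19) = ((7 + (-5 - 3*4) + 1*(3 - 4)) - 4)*(49 - 47) + 116*(17/37 - 1*19) = ((7 + (-5 - 12) + 1*(-1)) - 4)*2 + 116*(17*(1/37) - 19) = ((7 - 17 - 1) - 4)*2 + 116*(17/37 - 19) = (-11 - 4)*2 + 116*(-686/37) = -15*2 - 79576/37 = -30 - 79576/37 = -80686/37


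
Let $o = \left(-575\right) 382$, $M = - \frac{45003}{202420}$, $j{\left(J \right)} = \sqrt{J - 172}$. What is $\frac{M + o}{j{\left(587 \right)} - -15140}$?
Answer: $- \frac{33657429688271}{2319927371385} + \frac{44461598003 \sqrt{415}}{46398547427700} \approx -14.488$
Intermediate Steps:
$j{\left(J \right)} = \sqrt{-172 + J}$ ($j{\left(J \right)} = \sqrt{J - 172} = \sqrt{-172 + J}$)
$M = - \frac{45003}{202420}$ ($M = \left(-45003\right) \frac{1}{202420} = - \frac{45003}{202420} \approx -0.22232$)
$o = -219650$
$\frac{M + o}{j{\left(587 \right)} - -15140} = \frac{- \frac{45003}{202420} - 219650}{\sqrt{-172 + 587} - -15140} = - \frac{44461598003}{202420 \left(\sqrt{415} + \left(-189421 + 204561\right)\right)} = - \frac{44461598003}{202420 \left(\sqrt{415} + 15140\right)} = - \frac{44461598003}{202420 \left(15140 + \sqrt{415}\right)}$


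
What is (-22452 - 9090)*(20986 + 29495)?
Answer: -1592271702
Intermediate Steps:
(-22452 - 9090)*(20986 + 29495) = -31542*50481 = -1592271702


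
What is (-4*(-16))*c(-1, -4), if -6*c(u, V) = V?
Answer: 128/3 ≈ 42.667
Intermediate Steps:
c(u, V) = -V/6
(-4*(-16))*c(-1, -4) = (-4*(-16))*(-⅙*(-4)) = 64*(⅔) = 128/3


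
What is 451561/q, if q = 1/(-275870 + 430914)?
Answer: 70011823684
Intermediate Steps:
q = 1/155044 ≈ 6.4498e-6
451561/q = 451561/(1/155044) = 451561*155044 = 70011823684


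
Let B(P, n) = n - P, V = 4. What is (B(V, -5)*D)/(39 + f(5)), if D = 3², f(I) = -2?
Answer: -81/37 ≈ -2.1892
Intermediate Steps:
D = 9
(B(V, -5)*D)/(39 + f(5)) = ((-5 - 1*4)*9)/(39 - 2) = ((-5 - 4)*9)/37 = -9*9*(1/37) = -81*1/37 = -81/37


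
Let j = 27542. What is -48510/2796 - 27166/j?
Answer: -2503579/136538 ≈ -18.336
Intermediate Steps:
-48510/2796 - 27166/j = -48510/2796 - 27166/27542 = -48510*1/2796 - 27166*1/27542 = -8085/466 - 289/293 = -2503579/136538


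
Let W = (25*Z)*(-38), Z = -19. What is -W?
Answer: -18050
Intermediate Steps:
W = 18050 (W = (25*(-19))*(-38) = -475*(-38) = 18050)
-W = -1*18050 = -18050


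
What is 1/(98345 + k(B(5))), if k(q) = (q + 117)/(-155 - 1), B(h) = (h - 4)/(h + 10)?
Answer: 585/57531386 ≈ 1.0168e-5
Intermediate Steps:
B(h) = (-4 + h)/(10 + h)
k(q) = -¾ - q/156 (k(q) = (117 + q)/(-156) = (117 + q)*(-1/156) = -¾ - q/156)
1/(98345 + k(B(5))) = 1/(98345 + (-¾ - (-4 + 5)/(156*(10 + 5)))) = 1/(98345 + (-¾ - 1/(156*15))) = 1/(98345 + (-¾ - 1/2340)) = 1/(98345 - 439/585) = 1/(57531386/585) = 585/57531386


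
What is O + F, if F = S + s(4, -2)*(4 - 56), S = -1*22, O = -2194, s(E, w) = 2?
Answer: -2320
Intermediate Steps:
S = -22
F = -126 (F = -22 + 2*(4 - 56) = -22 + 2*(-52) = -22 - 104 = -126)
O + F = -2194 - 126 = -2320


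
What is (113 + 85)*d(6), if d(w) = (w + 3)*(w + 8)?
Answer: 24948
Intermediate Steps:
d(w) = (3 + w)*(8 + w)
(113 + 85)*d(6) = (113 + 85)*(24 + 6² + 11*6) = 198*(24 + 36 + 66) = 198*126 = 24948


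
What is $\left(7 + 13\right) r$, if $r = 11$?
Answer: $220$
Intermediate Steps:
$\left(7 + 13\right) r = \left(7 + 13\right) 11 = 20 \cdot 11 = 220$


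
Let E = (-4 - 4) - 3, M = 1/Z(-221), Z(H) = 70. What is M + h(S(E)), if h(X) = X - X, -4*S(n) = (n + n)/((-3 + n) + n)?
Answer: 1/70 ≈ 0.014286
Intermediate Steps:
M = 1/70 ≈ 0.014286
E = -11 (E = -8 - 3 = -11)
S(n) = -n/(2*(-3 + 2*n)) (S(n) = -(n + n)/(4*((-3 + n) + n)) = -2*n/(4*(-3 + 2*n)) = -n/(2*(-3 + 2*n)))
h(X) = 0
M + h(S(E)) = 1/70 + 0 = 1/70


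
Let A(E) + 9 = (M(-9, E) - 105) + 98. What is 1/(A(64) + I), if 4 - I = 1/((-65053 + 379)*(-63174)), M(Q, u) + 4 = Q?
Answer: -4085715276/102142881901 ≈ -0.040000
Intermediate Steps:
M(Q, u) = -4 + Q
A(E) = -29 (A(E) = -9 + (((-4 - 9) - 105) + 98) = -9 + ((-13 - 105) + 98) = -9 + (-118 + 98) = -9 - 20 = -29)
I = 16342861103/4085715276 (I = 4 - 1/((-65053 + 379)*(-63174)) = 4 - (-1)/((-64674)*63174) = 4 - (-1)*(-1)/(64674*63174) = 4 - 1*1/4085715276 = 4 - 1/4085715276 = 16342861103/4085715276 ≈ 4.0000)
1/(A(64) + I) = 1/(-29 + 16342861103/4085715276) = 1/(-102142881901/4085715276) = -4085715276/102142881901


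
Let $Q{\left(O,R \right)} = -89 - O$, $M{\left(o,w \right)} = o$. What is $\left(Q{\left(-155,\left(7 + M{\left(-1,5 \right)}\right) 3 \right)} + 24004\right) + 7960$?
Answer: $32030$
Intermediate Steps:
$\left(Q{\left(-155,\left(7 + M{\left(-1,5 \right)}\right) 3 \right)} + 24004\right) + 7960 = \left(\left(-89 - -155\right) + 24004\right) + 7960 = \left(\left(-89 + 155\right) + 24004\right) + 7960 = \left(66 + 24004\right) + 7960 = 24070 + 7960 = 32030$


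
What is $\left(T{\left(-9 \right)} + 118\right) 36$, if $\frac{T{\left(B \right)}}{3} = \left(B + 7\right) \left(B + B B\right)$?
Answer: $-11304$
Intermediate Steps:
$T{\left(B \right)} = 3 \left(7 + B\right) \left(B + B^{2}\right)$ ($T{\left(B \right)} = 3 \left(B + 7\right) \left(B + B B\right) = 3 \left(7 + B\right) \left(B + B^{2}\right)$)
$\left(T{\left(-9 \right)} + 118\right) 36 = \left(3 \left(-9\right) \left(7 + \left(-9\right)^{2} + 8 \left(-9\right)\right) + 118\right) 36 = \left(3 \left(-9\right) \left(7 + 81 - 72\right) + 118\right) 36 = \left(3 \left(-9\right) 16 + 118\right) 36 = \left(-432 + 118\right) 36 = \left(-314\right) 36 = -11304$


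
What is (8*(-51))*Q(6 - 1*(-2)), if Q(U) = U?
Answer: -3264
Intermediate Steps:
(8*(-51))*Q(6 - 1*(-2)) = (8*(-51))*(6 - 1*(-2)) = -408*(6 + 2) = -408*8 = -3264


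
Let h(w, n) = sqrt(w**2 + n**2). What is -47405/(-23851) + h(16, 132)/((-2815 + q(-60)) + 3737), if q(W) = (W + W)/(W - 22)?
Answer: 47405/23851 + 82*sqrt(1105)/18931 ≈ 2.1315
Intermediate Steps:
h(w, n) = sqrt(n**2 + w**2)
q(W) = 2*W/(-22 + W) (q(W) = (2*W)/(-22 + W) = 2*W/(-22 + W))
-47405/(-23851) + h(16, 132)/((-2815 + q(-60)) + 3737) = -47405/(-23851) + sqrt(132**2 + 16**2)/((-2815 + 2*(-60)/(-22 - 60)) + 3737) = -47405*(-1/23851) + sqrt(17424 + 256)/((-2815 + 2*(-60)/(-82)) + 3737) = 47405/23851 + sqrt(17680)/((-2815 + 2*(-60)*(-1/82)) + 3737) = 47405/23851 + (4*sqrt(1105))/((-2815 + 60/41) + 3737) = 47405/23851 + (4*sqrt(1105))/(-115355/41 + 3737) = 47405/23851 + (4*sqrt(1105))/(37862/41) = 47405/23851 + (4*sqrt(1105))*(41/37862) = 47405/23851 + 82*sqrt(1105)/18931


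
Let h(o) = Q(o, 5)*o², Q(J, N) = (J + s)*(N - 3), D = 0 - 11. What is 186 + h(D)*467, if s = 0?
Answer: -1242968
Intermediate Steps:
D = -11
Q(J, N) = J*(-3 + N) (Q(J, N) = (J + 0)*(N - 3) = J*(-3 + N))
h(o) = 2*o³ (h(o) = (o*(-3 + 5))*o² = (o*2)*o² = (2*o)*o² = 2*o³)
186 + h(D)*467 = 186 + (2*(-11)³)*467 = 186 + (2*(-1331))*467 = 186 - 2662*467 = 186 - 1243154 = -1242968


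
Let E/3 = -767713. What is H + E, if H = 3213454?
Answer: 910315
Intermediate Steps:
E = -2303139 (E = 3*(-767713) = -2303139)
H + E = 3213454 - 2303139 = 910315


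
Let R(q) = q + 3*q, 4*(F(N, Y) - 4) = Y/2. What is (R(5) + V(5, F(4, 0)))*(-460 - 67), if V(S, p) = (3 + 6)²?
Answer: -53227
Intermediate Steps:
F(N, Y) = 4 + Y/8 (F(N, Y) = 4 + (Y/2)/4 = 4 + Y/8)
V(S, p) = 81 (V(S, p) = 9² = 81)
R(q) = 4*q
(R(5) + V(5, F(4, 0)))*(-460 - 67) = (4*5 + 81)*(-460 - 67) = (20 + 81)*(-527) = 101*(-527) = -53227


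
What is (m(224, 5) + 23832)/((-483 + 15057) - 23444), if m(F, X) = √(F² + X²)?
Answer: -11916/4435 - √50201/8870 ≈ -2.7121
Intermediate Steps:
(m(224, 5) + 23832)/((-483 + 15057) - 23444) = (√(224² + 5²) + 23832)/((-483 + 15057) - 23444) = (√(50176 + 25) + 23832)/(14574 - 23444) = (√50201 + 23832)/(-8870) = (23832 + √50201)*(-1/8870) = -11916/4435 - √50201/8870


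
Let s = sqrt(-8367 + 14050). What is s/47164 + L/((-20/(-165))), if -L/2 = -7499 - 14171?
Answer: 357555 + sqrt(5683)/47164 ≈ 3.5756e+5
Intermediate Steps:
s = sqrt(5683) ≈ 75.386
L = 43340 (L = -2*(-7499 - 14171) = -2*(-21670) = 43340)
s/47164 + L/((-20/(-165))) = sqrt(5683)/47164 + 43340/((-20/(-165))) = sqrt(5683)*(1/47164) + 43340/((-1/165*(-20))) = sqrt(5683)/47164 + 43340/(4/33) = sqrt(5683)/47164 + 43340*(33/4) = sqrt(5683)/47164 + 357555 = 357555 + sqrt(5683)/47164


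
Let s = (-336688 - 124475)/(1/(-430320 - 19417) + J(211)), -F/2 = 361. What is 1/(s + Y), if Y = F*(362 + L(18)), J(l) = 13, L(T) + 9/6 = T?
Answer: -1948860/601712635597 ≈ -3.2389e-6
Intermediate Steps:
F = -722 (F = -2*361 = -722)
L(T) = -3/2 + T
s = -69134021377/1948860 (s = (-336688 - 124475)/(1/(-430320 - 19417) + 13) = -461163/(1/(-449737) + 13) = -461163/(-1/449737 + 13) = -461163/5846580/449737 = -461163*449737/5846580 = -69134021377/1948860 ≈ -35474.)
Y = -273277 (Y = -722*(362 + (-3/2 + 18)) = -722*(362 + 33/2) = -722*757/2 = -273277)
1/(s + Y) = 1/(-69134021377/1948860 - 273277) = 1/(-601712635597/1948860) = -1948860/601712635597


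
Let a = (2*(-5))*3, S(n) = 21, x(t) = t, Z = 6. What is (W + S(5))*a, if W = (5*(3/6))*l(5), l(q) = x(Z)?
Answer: -1080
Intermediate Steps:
l(q) = 6
a = -30 (a = -10*3 = -30)
W = 15 (W = (5*(3/6))*6 = (5*(3*(⅙)))*6 = (5*(½))*6 = (5/2)*6 = 15)
(W + S(5))*a = (15 + 21)*(-30) = 36*(-30) = -1080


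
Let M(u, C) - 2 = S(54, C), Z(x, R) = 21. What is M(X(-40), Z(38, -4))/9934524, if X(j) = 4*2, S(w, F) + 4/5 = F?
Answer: 37/16557540 ≈ 2.2346e-6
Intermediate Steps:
S(w, F) = -⅘ + F
X(j) = 8
M(u, C) = 6/5 + C (M(u, C) = 2 + (-⅘ + C) = 6/5 + C)
M(X(-40), Z(38, -4))/9934524 = (6/5 + 21)/9934524 = (111/5)*(1/9934524) = 37/16557540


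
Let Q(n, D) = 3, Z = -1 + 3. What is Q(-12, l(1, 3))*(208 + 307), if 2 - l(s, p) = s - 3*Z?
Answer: 1545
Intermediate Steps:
Z = 2
l(s, p) = 8 - s (l(s, p) = 2 - (s - 3*2) = 2 - (s - 6) = 2 - (-6 + s) = 2 + (6 - s) = 8 - s)
Q(-12, l(1, 3))*(208 + 307) = 3*(208 + 307) = 3*515 = 1545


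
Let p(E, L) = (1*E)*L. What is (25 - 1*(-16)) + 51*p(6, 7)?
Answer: 2183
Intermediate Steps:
p(E, L) = E*L
(25 - 1*(-16)) + 51*p(6, 7) = (25 - 1*(-16)) + 51*(6*7) = (25 + 16) + 51*42 = 41 + 2142 = 2183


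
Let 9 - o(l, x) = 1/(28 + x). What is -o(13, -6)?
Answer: -197/22 ≈ -8.9545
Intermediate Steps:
o(l, x) = 9 - 1/(28 + x)
-o(13, -6) = -(251 + 9*(-6))/(28 - 6) = -(251 - 54)/22 = -197/22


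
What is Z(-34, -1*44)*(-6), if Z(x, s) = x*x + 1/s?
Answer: -152589/22 ≈ -6935.9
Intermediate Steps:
Z(x, s) = 1/s + x² (Z(x, s) = x² + 1/s = 1/s + x²)
Z(-34, -1*44)*(-6) = (1/(-1*44) + (-34)²)*(-6) = (1/(-44) + 1156)*(-6) = (-1/44 + 1156)*(-6) = (50863/44)*(-6) = -152589/22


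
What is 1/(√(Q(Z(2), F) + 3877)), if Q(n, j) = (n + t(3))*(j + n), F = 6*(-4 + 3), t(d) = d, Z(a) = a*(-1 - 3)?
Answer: √3947/3947 ≈ 0.015917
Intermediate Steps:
Z(a) = -4*a (Z(a) = a*(-4) = -4*a)
F = -6 (F = 6*(-1) = -6)
Q(n, j) = (3 + n)*(j + n) (Q(n, j) = (n + 3)*(j + n) = (3 + n)*(j + n))
1/(√(Q(Z(2), F) + 3877)) = 1/(√(((-4*2)² + 3*(-6) + 3*(-4*2) - (-24)*2) + 3877)) = 1/(√(((-8)² - 18 + 3*(-8) - 6*(-8)) + 3877)) = 1/(√((64 - 18 - 24 + 48) + 3877)) = 1/(√(70 + 3877)) = 1/(√3947) = √3947/3947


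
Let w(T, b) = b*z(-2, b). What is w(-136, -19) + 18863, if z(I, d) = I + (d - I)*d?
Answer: 12764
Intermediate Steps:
z(I, d) = I + d*(d - I)
w(T, b) = b*(-2 + b² + 2*b) (w(T, b) = b*(-2 + b² - 1*(-2)*b) = b*(-2 + b² + 2*b))
w(-136, -19) + 18863 = -19*(-2 + (-19)² + 2*(-19)) + 18863 = -19*(-2 + 361 - 38) + 18863 = -19*321 + 18863 = -6099 + 18863 = 12764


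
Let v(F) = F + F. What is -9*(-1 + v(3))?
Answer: -45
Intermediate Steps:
v(F) = 2*F
-9*(-1 + v(3)) = -9*(-1 + 2*3) = -9*(-1 + 6) = -9*5 = -45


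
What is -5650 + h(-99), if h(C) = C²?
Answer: 4151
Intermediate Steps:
-5650 + h(-99) = -5650 + (-99)² = -5650 + 9801 = 4151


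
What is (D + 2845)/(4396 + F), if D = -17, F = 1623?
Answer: 2828/6019 ≈ 0.46985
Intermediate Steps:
(D + 2845)/(4396 + F) = (-17 + 2845)/(4396 + 1623) = 2828/6019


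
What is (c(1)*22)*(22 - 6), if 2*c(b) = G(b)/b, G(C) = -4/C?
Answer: -704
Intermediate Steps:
c(b) = -2/b**2 (c(b) = ((-4/b)/b)/2 = (-4/b**2)/2 = -2/b**2)
(c(1)*22)*(22 - 6) = (-2/1**2*22)*(22 - 6) = (-2*1*22)*16 = -2*22*16 = -44*16 = -704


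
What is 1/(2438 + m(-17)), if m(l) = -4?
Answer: 1/2434 ≈ 0.00041085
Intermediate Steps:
1/(2438 + m(-17)) = 1/(2438 - 4) = 1/2434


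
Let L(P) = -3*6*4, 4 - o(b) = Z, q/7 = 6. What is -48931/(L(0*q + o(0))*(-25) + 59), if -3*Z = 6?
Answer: -48931/1859 ≈ -26.321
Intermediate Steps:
q = 42 (q = 7*6 = 42)
Z = -2 (Z = -⅓*6 = -2)
o(b) = 6 (o(b) = 4 - 1*(-2) = 4 + 2 = 6)
L(P) = -72 (L(P) = -18*4 = -72)
-48931/(L(0*q + o(0))*(-25) + 59) = -48931/(-72*(-25) + 59) = -48931/(1800 + 59) = -48931/1859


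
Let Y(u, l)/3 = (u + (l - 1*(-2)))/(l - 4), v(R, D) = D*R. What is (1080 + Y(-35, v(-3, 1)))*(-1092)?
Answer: -1196208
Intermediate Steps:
Y(u, l) = 3*(2 + l + u)/(-4 + l) (Y(u, l) = 3*((u + (l - 1*(-2)))/(l - 4)) = 3*((u + (l + 2))/(-4 + l)) = 3*((u + (2 + l))/(-4 + l)) = 3*((2 + l + u)/(-4 + l)) = 3*(2 + l + u)/(-4 + l))
(1080 + Y(-35, v(-3, 1)))*(-1092) = (1080 + 3*(2 + 1*(-3) - 35)/(-4 + 1*(-3)))*(-1092) = (1080 + 3*(2 - 3 - 35)/(-4 - 3))*(-1092) = (1080 + 3*(-36)/(-7))*(-1092) = (1080 + 3*(-1/7)*(-36))*(-1092) = (1080 + 108/7)*(-1092) = (7668/7)*(-1092) = -1196208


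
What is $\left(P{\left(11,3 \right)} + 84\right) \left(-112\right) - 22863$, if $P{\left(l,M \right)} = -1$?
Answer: $-32159$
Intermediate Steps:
$\left(P{\left(11,3 \right)} + 84\right) \left(-112\right) - 22863 = \left(-1 + 84\right) \left(-112\right) - 22863 = 83 \left(-112\right) - 22863 = -9296 - 22863 = -32159$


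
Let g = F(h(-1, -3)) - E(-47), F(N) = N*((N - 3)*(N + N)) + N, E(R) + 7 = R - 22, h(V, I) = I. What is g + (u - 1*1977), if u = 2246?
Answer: 234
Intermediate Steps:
E(R) = -29 + R (E(R) = -7 + (R - 22) = -7 + (-22 + R) = -29 + R)
F(N) = N + 2*N**2*(-3 + N) (F(N) = N*((-3 + N)*(2*N)) + N = N*(2*N*(-3 + N)) + N = 2*N**2*(-3 + N) + N = N + 2*N**2*(-3 + N))
g = -35 (g = -3*(1 - 6*(-3) + 2*(-3)**2) - (-29 - 47) = -3*(1 + 18 + 2*9) - 1*(-76) = -3*(1 + 18 + 18) + 76 = -3*37 + 76 = -111 + 76 = -35)
g + (u - 1*1977) = -35 + (2246 - 1*1977) = -35 + (2246 - 1977) = -35 + 269 = 234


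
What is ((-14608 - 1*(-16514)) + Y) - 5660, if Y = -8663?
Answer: -12417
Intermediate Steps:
((-14608 - 1*(-16514)) + Y) - 5660 = ((-14608 - 1*(-16514)) - 8663) - 5660 = ((-14608 + 16514) - 8663) - 5660 = (1906 - 8663) - 5660 = -6757 - 5660 = -12417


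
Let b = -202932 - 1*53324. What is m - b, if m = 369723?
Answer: 625979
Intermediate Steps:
b = -256256 (b = -202932 - 53324 = -256256)
m - b = 369723 - 1*(-256256) = 369723 + 256256 = 625979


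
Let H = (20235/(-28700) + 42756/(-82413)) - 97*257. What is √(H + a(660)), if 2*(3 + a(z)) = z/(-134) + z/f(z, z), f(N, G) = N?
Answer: I*√695784834000734636645655/5282398590 ≈ 157.91*I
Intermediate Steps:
a(z) = -5/2 - z/268 (a(z) = -3 + (z/(-134) + z/z)/2 = -3 + (z*(-1/134) + 1)/2 = -3 + (-z/134 + 1)/2 = -3 + (1 - z/134)/2 = -3 + (½ - z/268) = -5/2 - z/268)
H = -3931085950277/157683540 (H = (20235*(-1/28700) + 42756*(-1/82413)) - 1*24929 = (-4047/5740 - 14252/27471) - 24929 = -192981617/157683540 - 24929 = -3931085950277/157683540 ≈ -24930.)
√(H + a(660)) = √(-3931085950277/157683540 + (-5/2 - 1/268*660)) = √(-3931085950277/157683540 + (-5/2 - 165/67)) = √(-3931085950277/157683540 - 665/134) = √(-263435188445609/10564797180) = I*√695784834000734636645655/5282398590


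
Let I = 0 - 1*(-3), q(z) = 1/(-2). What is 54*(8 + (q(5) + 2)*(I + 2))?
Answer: 837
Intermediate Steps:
q(z) = -½
I = 3 (I = 0 + 3 = 3)
54*(8 + (q(5) + 2)*(I + 2)) = 54*(8 + (-½ + 2)*(3 + 2)) = 54*(8 + (3/2)*5) = 54*(8 + 15/2) = 54*(31/2) = 837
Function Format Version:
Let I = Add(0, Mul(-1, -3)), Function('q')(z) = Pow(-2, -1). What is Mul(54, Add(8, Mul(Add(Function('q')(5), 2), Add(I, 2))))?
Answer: 837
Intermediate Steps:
Function('q')(z) = Rational(-1, 2)
I = 3 (I = Add(0, 3) = 3)
Mul(54, Add(8, Mul(Add(Function('q')(5), 2), Add(I, 2)))) = Mul(54, Add(8, Mul(Add(Rational(-1, 2), 2), Add(3, 2)))) = Mul(54, Add(8, Mul(Rational(3, 2), 5))) = Mul(54, Add(8, Rational(15, 2))) = Mul(54, Rational(31, 2)) = 837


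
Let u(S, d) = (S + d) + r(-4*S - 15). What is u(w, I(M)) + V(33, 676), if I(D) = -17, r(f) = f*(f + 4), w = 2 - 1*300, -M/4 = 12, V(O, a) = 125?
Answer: 1389847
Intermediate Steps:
M = -48 (M = -4*12 = -48)
w = -298 (w = 2 - 300 = -298)
r(f) = f*(4 + f)
u(S, d) = S + d + (-15 - 4*S)*(-11 - 4*S) (u(S, d) = (S + d) + (-4*S - 15)*(4 + (-4*S - 15)) = (S + d) + (-15 - 4*S)*(4 + (-15 - 4*S)) = (S + d) + (-15 - 4*S)*(-11 - 4*S) = S + d + (-15 - 4*S)*(-11 - 4*S))
u(w, I(M)) + V(33, 676) = (165 - 17 + 16*(-298)² + 105*(-298)) + 125 = (165 - 17 + 16*88804 - 31290) + 125 = (165 - 17 + 1420864 - 31290) + 125 = 1389722 + 125 = 1389847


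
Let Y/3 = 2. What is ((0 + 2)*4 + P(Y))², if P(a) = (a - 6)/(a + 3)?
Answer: 64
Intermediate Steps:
Y = 6 (Y = 3*2 = 6)
P(a) = (-6 + a)/(3 + a)
((0 + 2)*4 + P(Y))² = ((0 + 2)*4 + (-6 + 6)/(3 + 6))² = (2*4 + 0/9)² = (8 + (⅑)*0)² = (8 + 0)² = 8² = 64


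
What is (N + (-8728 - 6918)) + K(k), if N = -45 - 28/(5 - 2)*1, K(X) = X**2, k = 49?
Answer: -39898/3 ≈ -13299.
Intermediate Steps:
N = -163/3 (N = -45 - 28/(3*1)*1 = -45 - 28/3*1 = -45 - 28/3 = -163/3 ≈ -54.333)
(N + (-8728 - 6918)) + K(k) = (-163/3 + (-8728 - 6918)) + 49**2 = (-163/3 - 15646) + 2401 = -47101/3 + 2401 = -39898/3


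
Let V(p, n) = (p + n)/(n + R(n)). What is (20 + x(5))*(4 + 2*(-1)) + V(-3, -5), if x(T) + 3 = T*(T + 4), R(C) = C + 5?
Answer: 628/5 ≈ 125.60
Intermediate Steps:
R(C) = 5 + C
x(T) = -3 + T*(4 + T) (x(T) = -3 + T*(T + 4) = -3 + T*(4 + T))
V(p, n) = (n + p)/(5 + 2*n) (V(p, n) = (p + n)/(n + (5 + n)) = (n + p)/(5 + 2*n))
(20 + x(5))*(4 + 2*(-1)) + V(-3, -5) = (20 + (-3 + 5² + 4*5))*(4 + 2*(-1)) + (-5 - 3)/(5 + 2*(-5)) = (20 + (-3 + 25 + 20))*(4 - 2) - 8/(5 - 10) = (20 + 42)*2 - 8/(-5) = 62*2 - ⅕*(-8) = 124 + 8/5 = 628/5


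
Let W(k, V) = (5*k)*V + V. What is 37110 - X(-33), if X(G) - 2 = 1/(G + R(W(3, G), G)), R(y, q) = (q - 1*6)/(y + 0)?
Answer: 215041036/5795 ≈ 37108.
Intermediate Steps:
W(k, V) = V + 5*V*k (W(k, V) = 5*V*k + V = V + 5*V*k)
R(y, q) = (-6 + q)/y (R(y, q) = (q - 6)/y = (-6 + q)/y)
X(G) = 2 + 1/(G + (-6 + G)/(16*G)) (X(G) = 2 + 1/(G + (-6 + G)/((G*(1 + 5*3)))) = 2 + 1/(G + (-6 + G)/((G*(1 + 15)))) = 2 + 1/(G + (-6 + G)/((G*16))) = 2 + 1/(G + (-6 + G)/((16*G))) = 2 + 1/(G + (1/(16*G))*(-6 + G)) = 2 + 1/(G + (-6 + G)/(16*G)))
37110 - X(-33) = 37110 - 2*(-6 + 9*(-33) + 16*(-33)²)/(-6 - 33 + 16*(-33)²) = 37110 - 2*(-6 - 297 + 16*1089)/(-6 - 33 + 16*1089) = 37110 - 2*(-6 - 297 + 17424)/(-6 - 33 + 17424) = 37110 - 2*17121/17385 = 37110 - 1*11414/5795 = 37110 - 11414/5795 = 215041036/5795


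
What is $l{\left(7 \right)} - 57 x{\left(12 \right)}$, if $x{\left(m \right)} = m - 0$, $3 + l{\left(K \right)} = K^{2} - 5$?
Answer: $-643$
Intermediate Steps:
$l{\left(K \right)} = -8 + K^{2}$ ($l{\left(K \right)} = -3 + \left(K^{2} - 5\right) = -3 + \left(-5 + K^{2}\right) = -8 + K^{2}$)
$x{\left(m \right)} = m$ ($x{\left(m \right)} = m + 0 = m$)
$l{\left(7 \right)} - 57 x{\left(12 \right)} = \left(-8 + 7^{2}\right) - 684 = \left(-8 + 49\right) - 684 = 41 - 684 = -643$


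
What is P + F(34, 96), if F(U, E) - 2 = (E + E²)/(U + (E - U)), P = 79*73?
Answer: 5866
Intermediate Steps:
P = 5767
F(U, E) = 2 + (E + E²)/E (F(U, E) = 2 + (E + E²)/(U + (E - U)) = 2 + (E + E²)/E)
P + F(34, 96) = 5767 + (3 + 96) = 5767 + 99 = 5866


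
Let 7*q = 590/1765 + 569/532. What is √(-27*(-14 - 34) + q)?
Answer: √11428385574115/93898 ≈ 36.003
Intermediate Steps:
q = 263633/1314572 (q = (590/1765 + 569/532)/7 = (590*(1/1765) + 569*(1/532))/7 = (118/353 + 569/532)/7 = (⅐)*(263633/187796) = 263633/1314572 ≈ 0.20055)
√(-27*(-14 - 34) + q) = √(-27*(-14 - 34) + 263633/1314572) = √(-27*(-48) + 263633/1314572) = √(1296 + 263633/1314572) = √(1703948945/1314572) = √11428385574115/93898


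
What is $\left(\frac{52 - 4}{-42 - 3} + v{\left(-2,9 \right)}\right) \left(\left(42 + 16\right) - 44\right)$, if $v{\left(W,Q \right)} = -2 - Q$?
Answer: $- \frac{2534}{15} \approx -168.93$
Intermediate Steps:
$\left(\frac{52 - 4}{-42 - 3} + v{\left(-2,9 \right)}\right) \left(\left(42 + 16\right) - 44\right) = \left(\frac{52 - 4}{-42 - 3} - 11\right) \left(\left(42 + 16\right) - 44\right) = \left(\frac{48}{-45} - 11\right) \left(58 - 44\right) = \left(48 \left(- \frac{1}{45}\right) - 11\right) 14 = \left(- \frac{16}{15} - 11\right) 14 = \left(- \frac{181}{15}\right) 14 = - \frac{2534}{15}$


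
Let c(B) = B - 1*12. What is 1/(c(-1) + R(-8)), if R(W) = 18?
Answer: 1/5 ≈ 0.20000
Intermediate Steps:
c(B) = -12 + B (c(B) = B - 12 = -12 + B)
1/(c(-1) + R(-8)) = 1/((-12 - 1) + 18) = 1/(-13 + 18) = 1/5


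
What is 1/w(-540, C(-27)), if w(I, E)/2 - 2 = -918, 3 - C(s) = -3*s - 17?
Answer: -1/1832 ≈ -0.00054585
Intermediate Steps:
C(s) = 20 + 3*s (C(s) = 3 - (-3*s - 17) = 3 - (-17 - 3*s) = 3 + (17 + 3*s) = 20 + 3*s)
w(I, E) = -1832 (w(I, E) = 4 + 2*(-918) = 4 - 1836 = -1832)
1/w(-540, C(-27)) = 1/(-1832) = -1/1832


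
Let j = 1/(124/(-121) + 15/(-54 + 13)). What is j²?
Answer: 24611521/47596201 ≈ 0.51709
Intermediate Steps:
j = -4961/6899 (j = 1/(124*(-1/121) + 15/(-41)) = 1/(-124/121 + 15*(-1/41)) = 1/(-124/121 - 15/41) = 1/(-6899/4961) = -4961/6899 ≈ -0.71909)
j² = (-4961/6899)² = 24611521/47596201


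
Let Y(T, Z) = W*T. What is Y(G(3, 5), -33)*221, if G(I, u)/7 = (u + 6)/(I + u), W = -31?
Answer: -527527/8 ≈ -65941.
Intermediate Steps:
G(I, u) = 7*(6 + u)/(I + u) (G(I, u) = 7*((u + 6)/(I + u)) = 7*((6 + u)/(I + u)) = 7*(6 + u)/(I + u))
Y(T, Z) = -31*T
Y(G(3, 5), -33)*221 = -217*(6 + 5)/(3 + 5)*221 = -217*11/8*221 = -31*77/8*221 = -2387/8*221 = -527527/8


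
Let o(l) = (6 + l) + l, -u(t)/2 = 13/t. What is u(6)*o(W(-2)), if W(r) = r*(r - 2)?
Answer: -286/3 ≈ -95.333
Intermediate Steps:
W(r) = r*(-2 + r)
u(t) = -26/t
o(l) = 6 + 2*l
u(6)*o(W(-2)) = (-26/6)*(6 + 2*(-2*(-2 - 2))) = (-26*⅙)*(6 + 2*(-2*(-4))) = -13*(6 + 2*8)/3 = -13*(6 + 16)/3 = -13/3*22 = -286/3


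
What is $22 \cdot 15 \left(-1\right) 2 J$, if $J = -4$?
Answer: $2640$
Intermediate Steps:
$22 \cdot 15 \left(-1\right) 2 J = 22 \cdot 15 \left(-1\right) 2 \left(-4\right) = 330 \left(\left(-2\right) \left(-4\right)\right) = 330 \cdot 8 = 2640$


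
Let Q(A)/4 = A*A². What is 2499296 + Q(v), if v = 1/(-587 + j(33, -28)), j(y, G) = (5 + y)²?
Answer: 1573113868853732/629422793 ≈ 2.4993e+6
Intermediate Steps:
v = 1/857 (v = 1/(-587 + (5 + 33)²) = 1/(-587 + 38²) = 1/(-587 + 1444) = 1/857 ≈ 0.0011669)
Q(A) = 4*A³ (Q(A) = 4*(A*A²) = 4*A³)
2499296 + Q(v) = 2499296 + 4*(1/857)³ = 2499296 + 4*(1/629422793) = 2499296 + 4/629422793 = 1573113868853732/629422793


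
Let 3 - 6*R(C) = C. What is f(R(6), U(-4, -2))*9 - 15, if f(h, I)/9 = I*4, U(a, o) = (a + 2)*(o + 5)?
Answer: -1959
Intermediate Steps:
R(C) = ½ - C/6
U(a, o) = (2 + a)*(5 + o)
f(h, I) = 36*I (f(h, I) = 9*(I*4) = 9*(4*I) = 36*I)
f(R(6), U(-4, -2))*9 - 15 = (36*(10 + 2*(-2) + 5*(-4) - 4*(-2)))*9 - 15 = (36*(10 - 4 - 20 + 8))*9 - 15 = (36*(-6))*9 - 15 = -216*9 - 15 = -1944 - 15 = -1959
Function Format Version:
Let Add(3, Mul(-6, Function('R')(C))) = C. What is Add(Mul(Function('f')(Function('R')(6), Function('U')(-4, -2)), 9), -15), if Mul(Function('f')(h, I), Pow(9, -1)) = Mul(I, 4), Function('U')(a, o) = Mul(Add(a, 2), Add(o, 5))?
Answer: -1959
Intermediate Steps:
Function('R')(C) = Add(Rational(1, 2), Mul(Rational(-1, 6), C))
Function('U')(a, o) = Mul(Add(2, a), Add(5, o))
Function('f')(h, I) = Mul(36, I) (Function('f')(h, I) = Mul(9, Mul(I, 4)) = Mul(9, Mul(4, I)) = Mul(36, I))
Add(Mul(Function('f')(Function('R')(6), Function('U')(-4, -2)), 9), -15) = Add(Mul(Mul(36, Add(10, Mul(2, -2), Mul(5, -4), Mul(-4, -2))), 9), -15) = Add(Mul(Mul(36, Add(10, -4, -20, 8)), 9), -15) = Add(Mul(Mul(36, -6), 9), -15) = Add(Mul(-216, 9), -15) = Add(-1944, -15) = -1959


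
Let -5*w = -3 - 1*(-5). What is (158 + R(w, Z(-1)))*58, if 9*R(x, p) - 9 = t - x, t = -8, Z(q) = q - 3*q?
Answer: 412786/45 ≈ 9173.0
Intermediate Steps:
w = -2/5 (w = -(-3 - 1*(-5))/5 = -(-3 + 5)/5 = -1/5*2 = -2/5 ≈ -0.40000)
Z(q) = -2*q
R(x, p) = 1/9 - x/9 (R(x, p) = 1 + (-8 - x)/9 = 1 + (-8/9 - x/9) = 1/9 - x/9)
(158 + R(w, Z(-1)))*58 = (158 + (1/9 - 1/9*(-2/5)))*58 = (158 + (1/9 + 2/45))*58 = (158 + 7/45)*58 = (7117/45)*58 = 412786/45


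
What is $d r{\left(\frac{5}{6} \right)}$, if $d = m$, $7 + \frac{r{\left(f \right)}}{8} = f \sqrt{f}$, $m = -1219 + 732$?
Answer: $27272 - \frac{4870 \sqrt{30}}{9} \approx 24308.0$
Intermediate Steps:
$m = -487$
$r{\left(f \right)} = -56 + 8 f^{\frac{3}{2}}$ ($r{\left(f \right)} = -56 + 8 f \sqrt{f} = -56 + 8 f^{\frac{3}{2}}$)
$d = -487$
$d r{\left(\frac{5}{6} \right)} = - 487 \left(-56 + 8 \left(\frac{5}{6}\right)^{\frac{3}{2}}\right) = - 487 \left(-56 + 8 \frac{5 \sqrt{30}}{36}\right) = - 487 \left(-56 + \frac{10 \sqrt{30}}{9}\right) = 27272 - \frac{4870 \sqrt{30}}{9}$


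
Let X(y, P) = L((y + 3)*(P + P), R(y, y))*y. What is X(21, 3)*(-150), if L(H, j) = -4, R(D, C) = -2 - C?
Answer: 12600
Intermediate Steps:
X(y, P) = -4*y
X(21, 3)*(-150) = -4*21*(-150) = -84*(-150) = 12600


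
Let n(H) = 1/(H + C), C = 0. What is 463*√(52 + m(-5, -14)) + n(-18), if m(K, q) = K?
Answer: -1/18 + 463*√47 ≈ 3174.1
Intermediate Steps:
n(H) = 1/H (n(H) = 1/(H + 0) = 1/H)
463*√(52 + m(-5, -14)) + n(-18) = 463*√(52 - 5) + 1/(-18) = 463*√47 - 1/18 = -1/18 + 463*√47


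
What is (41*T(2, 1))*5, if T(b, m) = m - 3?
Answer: -410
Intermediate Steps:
T(b, m) = -3 + m
(41*T(2, 1))*5 = (41*(-3 + 1))*5 = (41*(-2))*5 = -82*5 = -410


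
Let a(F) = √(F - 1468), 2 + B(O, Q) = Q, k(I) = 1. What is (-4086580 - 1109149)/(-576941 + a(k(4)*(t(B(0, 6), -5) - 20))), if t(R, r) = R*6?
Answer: 2997629084989/332860918945 + 10391458*I*√366/332860918945 ≈ 9.0056 + 0.00059725*I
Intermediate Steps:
B(O, Q) = -2 + Q
t(R, r) = 6*R
a(F) = √(-1468 + F)
(-4086580 - 1109149)/(-576941 + a(k(4)*(t(B(0, 6), -5) - 20))) = (-4086580 - 1109149)/(-576941 + √(-1468 + 1*(6*(-2 + 6) - 20))) = -5195729/(-576941 + √(-1468 + 1*(6*4 - 20))) = -5195729/(-576941 + √(-1468 + 1*(24 - 20))) = -5195729/(-576941 + √(-1468 + 1*4)) = -5195729/(-576941 + √(-1468 + 4)) = -5195729/(-576941 + √(-1464)) = -5195729/(-576941 + 2*I*√366)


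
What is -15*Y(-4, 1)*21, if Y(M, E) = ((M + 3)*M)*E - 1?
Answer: -945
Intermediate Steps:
Y(M, E) = -1 + E*M*(3 + M) (Y(M, E) = ((3 + M)*M)*E - 1 = (M*(3 + M))*E - 1 = E*M*(3 + M) - 1 = -1 + E*M*(3 + M))
-15*Y(-4, 1)*21 = -15*(-1 + 1*(-4)**2 + 3*1*(-4))*21 = -15*(-1 + 1*16 - 12)*21 = -15*(-1 + 16 - 12)*21 = -15*3*21 = -45*21 = -945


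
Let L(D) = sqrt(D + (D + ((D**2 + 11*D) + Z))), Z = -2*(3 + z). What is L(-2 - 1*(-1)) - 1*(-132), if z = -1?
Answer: 132 + 4*I ≈ 132.0 + 4.0*I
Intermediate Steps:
Z = -4 (Z = -2*(3 - 1) = -2*2 = -4)
L(D) = sqrt(-4 + D**2 + 13*D) (L(D) = sqrt(D + (D + ((D**2 + 11*D) - 4))) = sqrt(D + (D + (-4 + D**2 + 11*D))) = sqrt(D + (-4 + D**2 + 12*D)) = sqrt(-4 + D**2 + 13*D))
L(-2 - 1*(-1)) - 1*(-132) = sqrt(-4 + (-2 - 1*(-1))**2 + 13*(-2 - 1*(-1))) - 1*(-132) = sqrt(-4 + (-2 + 1)**2 + 13*(-2 + 1)) + 132 = sqrt(-4 + (-1)**2 + 13*(-1)) + 132 = sqrt(-4 + 1 - 13) + 132 = sqrt(-16) + 132 = 4*I + 132 = 132 + 4*I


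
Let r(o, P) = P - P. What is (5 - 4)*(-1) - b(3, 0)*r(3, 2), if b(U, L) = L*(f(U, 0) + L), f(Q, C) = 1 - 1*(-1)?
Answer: -1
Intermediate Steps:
f(Q, C) = 2 (f(Q, C) = 1 + 1 = 2)
b(U, L) = L*(2 + L)
r(o, P) = 0
(5 - 4)*(-1) - b(3, 0)*r(3, 2) = (5 - 4)*(-1) - 0*(2 + 0)*0 = 1*(-1) - 0*2*0 = -1 - 0*0 = -1 - 1*0 = -1 + 0 = -1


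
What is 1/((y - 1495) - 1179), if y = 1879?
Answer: -1/795 ≈ -0.0012579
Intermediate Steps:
1/((y - 1495) - 1179) = 1/((1879 - 1495) - 1179) = 1/(384 - 1179) = 1/(-795) = -1/795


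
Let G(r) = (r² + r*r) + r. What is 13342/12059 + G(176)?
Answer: 749214894/12059 ≈ 62129.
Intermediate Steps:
G(r) = r + 2*r² (G(r) = (r² + r²) + r = 2*r² + r = r + 2*r²)
13342/12059 + G(176) = 13342/12059 + 176*(1 + 2*176) = 13342*(1/12059) + 176*(1 + 352) = 13342/12059 + 176*353 = 13342/12059 + 62128 = 749214894/12059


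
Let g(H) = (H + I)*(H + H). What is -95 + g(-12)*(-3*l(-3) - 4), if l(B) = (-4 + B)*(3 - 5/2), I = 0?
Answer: 1777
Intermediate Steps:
l(B) = -2 + B/2 (l(B) = (-4 + B)*(3 - 5*½) = (-4 + B)*(3 - 5/2) = (-4 + B)*(½) = -2 + B/2)
g(H) = 2*H² (g(H) = (H + 0)*(H + H) = H*(2*H) = 2*H²)
-95 + g(-12)*(-3*l(-3) - 4) = -95 + (2*(-12)²)*(-3*(-2 + (½)*(-3)) - 4) = -95 + (2*144)*(-3*(-2 - 3/2) - 4) = -95 + 288*(-3*(-7/2) - 4) = -95 + 288*(21/2 - 4) = -95 + 288*(13/2) = -95 + 1872 = 1777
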